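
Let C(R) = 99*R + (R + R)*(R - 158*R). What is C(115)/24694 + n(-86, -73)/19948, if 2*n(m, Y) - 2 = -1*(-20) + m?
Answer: -20652686107/123148978 ≈ -167.70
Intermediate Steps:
n(m, Y) = 11 + m/2 (n(m, Y) = 1 + (-1*(-20) + m)/2 = 1 + (20 + m)/2 = 1 + (10 + m/2) = 11 + m/2)
C(R) = -314*R² + 99*R (C(R) = 99*R + (2*R)*(-157*R) = 99*R - 314*R² = -314*R² + 99*R)
C(115)/24694 + n(-86, -73)/19948 = (115*(99 - 314*115))/24694 + (11 + (½)*(-86))/19948 = (115*(99 - 36110))*(1/24694) + (11 - 43)*(1/19948) = (115*(-36011))*(1/24694) - 32*1/19948 = -4141265*1/24694 - 8/4987 = -4141265/24694 - 8/4987 = -20652686107/123148978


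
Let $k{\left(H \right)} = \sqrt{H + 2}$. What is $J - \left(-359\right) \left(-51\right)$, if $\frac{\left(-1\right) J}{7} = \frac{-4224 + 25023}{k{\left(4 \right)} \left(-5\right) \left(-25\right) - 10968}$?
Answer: $- \frac{366534146607}{20033879} + \frac{6066375 \sqrt{6}}{40067758} \approx -18295.0$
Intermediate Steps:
$k{\left(H \right)} = \sqrt{2 + H}$
$J = - \frac{145593}{-10968 + 125 \sqrt{6}}$ ($J = - 7 \frac{-4224 + 25023}{\sqrt{2 + 4} \left(-5\right) \left(-25\right) - 10968} = - 7 \frac{20799}{\sqrt{6} \left(-5\right) \left(-25\right) - 10968} = - 7 \frac{20799}{- 5 \sqrt{6} \left(-25\right) - 10968} = - 7 \frac{20799}{125 \sqrt{6} - 10968} = - 7 \frac{20799}{-10968 + 125 \sqrt{6}} = - \frac{145593}{-10968 + 125 \sqrt{6}} \approx 13.656$)
$J - \left(-359\right) \left(-51\right) = \left(\frac{266144004}{20033879} + \frac{6066375 \sqrt{6}}{40067758}\right) - \left(-359\right) \left(-51\right) = \left(\frac{266144004}{20033879} + \frac{6066375 \sqrt{6}}{40067758}\right) - 18309 = - \frac{366534146607}{20033879} + \frac{6066375 \sqrt{6}}{40067758}$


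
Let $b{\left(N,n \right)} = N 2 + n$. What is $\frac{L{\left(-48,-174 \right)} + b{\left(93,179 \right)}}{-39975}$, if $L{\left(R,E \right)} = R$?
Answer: $- \frac{317}{39975} \approx -0.00793$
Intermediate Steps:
$b{\left(N,n \right)} = n + 2 N$ ($b{\left(N,n \right)} = 2 N + n = n + 2 N$)
$\frac{L{\left(-48,-174 \right)} + b{\left(93,179 \right)}}{-39975} = \frac{-48 + \left(179 + 2 \cdot 93\right)}{-39975} = \left(-48 + \left(179 + 186\right)\right) \left(- \frac{1}{39975}\right) = \left(-48 + 365\right) \left(- \frac{1}{39975}\right) = 317 \left(- \frac{1}{39975}\right) = - \frac{317}{39975}$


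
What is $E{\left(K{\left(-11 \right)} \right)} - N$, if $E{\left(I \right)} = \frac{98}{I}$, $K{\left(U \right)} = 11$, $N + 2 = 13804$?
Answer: $- \frac{151724}{11} \approx -13793.0$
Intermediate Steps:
$N = 13802$ ($N = -2 + 13804 = 13802$)
$E{\left(K{\left(-11 \right)} \right)} - N = \frac{98}{11} - 13802 = - \frac{151724}{11}$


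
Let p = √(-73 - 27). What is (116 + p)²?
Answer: 13356 + 2320*I ≈ 13356.0 + 2320.0*I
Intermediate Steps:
p = 10*I (p = √(-100) = 10*I ≈ 10.0*I)
(116 + p)² = (116 + 10*I)²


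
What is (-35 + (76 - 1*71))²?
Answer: 900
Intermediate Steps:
(-35 + (76 - 1*71))² = (-35 + (76 - 71))² = (-35 + 5)² = (-30)² = 900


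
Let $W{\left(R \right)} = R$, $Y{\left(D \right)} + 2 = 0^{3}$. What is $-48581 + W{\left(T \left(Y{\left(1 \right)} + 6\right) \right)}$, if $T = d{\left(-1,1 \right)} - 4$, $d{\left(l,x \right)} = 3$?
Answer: $-48585$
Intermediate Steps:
$Y{\left(D \right)} = -2$ ($Y{\left(D \right)} = -2 + 0^{3} = -2 + 0 = -2$)
$T = -1$ ($T = 3 - 4 = -1$)
$-48581 + W{\left(T \left(Y{\left(1 \right)} + 6\right) \right)} = -48581 - \left(-2 + 6\right) = -48581 - 4 = -48585$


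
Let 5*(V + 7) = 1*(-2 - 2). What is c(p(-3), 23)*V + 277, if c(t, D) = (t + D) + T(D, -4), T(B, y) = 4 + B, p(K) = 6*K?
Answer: 137/5 ≈ 27.400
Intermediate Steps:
c(t, D) = 4 + t + 2*D (c(t, D) = (t + D) + (4 + D) = (D + t) + (4 + D) = 4 + t + 2*D)
V = -39/5 (V = -7 + (1*(-2 - 2))/5 = -7 + (1*(-4))/5 = -7 + (⅕)*(-4) = -7 - ⅘ = -39/5 ≈ -7.8000)
c(p(-3), 23)*V + 277 = (4 + 6*(-3) + 2*23)*(-39/5) + 277 = (4 - 18 + 46)*(-39/5) + 277 = 32*(-39/5) + 277 = -1248/5 + 277 = 137/5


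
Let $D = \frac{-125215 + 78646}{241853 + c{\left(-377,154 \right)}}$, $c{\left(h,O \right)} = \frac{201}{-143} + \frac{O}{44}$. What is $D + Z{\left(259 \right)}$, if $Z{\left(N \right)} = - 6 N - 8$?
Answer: $- \frac{108057728768}{69170557} \approx -1562.2$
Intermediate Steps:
$Z{\left(N \right)} = -8 - 6 N$
$c{\left(h,O \right)} = - \frac{201}{143} + \frac{O}{44}$ ($c{\left(h,O \right)} = 201 \left(- \frac{1}{143}\right) + O \frac{1}{44} = - \frac{201}{143} + \frac{O}{44}$)
$D = - \frac{13318734}{69170557}$ ($D = \frac{-125215 + 78646}{241853 + \left(- \frac{201}{143} + \frac{1}{44} \cdot 154\right)} = - \frac{46569}{241853 + \left(- \frac{201}{143} + \frac{7}{2}\right)} = - \frac{46569}{241853 + \frac{599}{286}} = - \frac{46569}{\frac{69170557}{286}} = \left(-46569\right) \frac{286}{69170557} = - \frac{13318734}{69170557} \approx -0.19255$)
$D + Z{\left(259 \right)} = - \frac{13318734}{69170557} - 1562 = - \frac{108057728768}{69170557}$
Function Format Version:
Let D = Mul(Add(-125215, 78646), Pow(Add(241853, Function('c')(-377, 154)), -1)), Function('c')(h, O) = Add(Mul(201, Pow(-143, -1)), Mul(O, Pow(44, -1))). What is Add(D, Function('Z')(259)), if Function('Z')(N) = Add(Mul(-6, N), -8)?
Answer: Rational(-108057728768, 69170557) ≈ -1562.2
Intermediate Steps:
Function('Z')(N) = Add(-8, Mul(-6, N))
Function('c')(h, O) = Add(Rational(-201, 143), Mul(Rational(1, 44), O)) (Function('c')(h, O) = Add(Mul(201, Rational(-1, 143)), Mul(O, Rational(1, 44))) = Add(Rational(-201, 143), Mul(Rational(1, 44), O)))
D = Rational(-13318734, 69170557) (D = Mul(Add(-125215, 78646), Pow(Add(241853, Add(Rational(-201, 143), Mul(Rational(1, 44), 154))), -1)) = Mul(-46569, Pow(Add(241853, Add(Rational(-201, 143), Rational(7, 2))), -1)) = Mul(-46569, Pow(Add(241853, Rational(599, 286)), -1)) = Mul(-46569, Pow(Rational(69170557, 286), -1)) = Mul(-46569, Rational(286, 69170557)) = Rational(-13318734, 69170557) ≈ -0.19255)
Add(D, Function('Z')(259)) = Add(Rational(-13318734, 69170557), Add(-8, Mul(-6, 259))) = Add(Rational(-13318734, 69170557), Add(-8, -1554)) = Add(Rational(-13318734, 69170557), -1562) = Rational(-108057728768, 69170557)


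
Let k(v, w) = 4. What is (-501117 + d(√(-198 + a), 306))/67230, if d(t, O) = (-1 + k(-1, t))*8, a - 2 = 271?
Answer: -18559/2490 ≈ -7.4534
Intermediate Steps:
a = 273 (a = 2 + 271 = 273)
d(t, O) = 24 (d(t, O) = (-1 + 4)*8 = 3*8 = 24)
(-501117 + d(√(-198 + a), 306))/67230 = (-501117 + 24)/67230 = -501093*1/67230 = -18559/2490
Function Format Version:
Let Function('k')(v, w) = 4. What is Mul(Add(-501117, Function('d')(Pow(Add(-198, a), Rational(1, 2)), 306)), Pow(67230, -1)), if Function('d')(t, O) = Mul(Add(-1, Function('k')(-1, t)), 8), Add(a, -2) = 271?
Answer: Rational(-18559, 2490) ≈ -7.4534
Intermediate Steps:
a = 273 (a = Add(2, 271) = 273)
Function('d')(t, O) = 24 (Function('d')(t, O) = Mul(Add(-1, 4), 8) = Mul(3, 8) = 24)
Mul(Add(-501117, Function('d')(Pow(Add(-198, a), Rational(1, 2)), 306)), Pow(67230, -1)) = Mul(Add(-501117, 24), Pow(67230, -1)) = Mul(-501093, Rational(1, 67230)) = Rational(-18559, 2490)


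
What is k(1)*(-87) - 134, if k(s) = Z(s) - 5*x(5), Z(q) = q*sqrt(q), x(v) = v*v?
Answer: 10654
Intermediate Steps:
x(v) = v**2
Z(q) = q**(3/2)
k(s) = -125 + s**(3/2) (k(s) = s**(3/2) - 5*5**2 = s**(3/2) - 5*25 = s**(3/2) - 125 = -125 + s**(3/2))
k(1)*(-87) - 134 = (-125 + 1**(3/2))*(-87) - 134 = (-125 + 1)*(-87) - 134 = -124*(-87) - 134 = 10788 - 134 = 10654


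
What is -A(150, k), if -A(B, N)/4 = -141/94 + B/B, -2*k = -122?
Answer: -2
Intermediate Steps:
k = 61 (k = -1/2*(-122) = 61)
A(B, N) = 2 (A(B, N) = -4*(-141/94 + B/B) = -4*(-141*1/94 + 1) = -4*(-3/2 + 1) = -4*(-1/2) = 2)
-A(150, k) = -1*2 = -2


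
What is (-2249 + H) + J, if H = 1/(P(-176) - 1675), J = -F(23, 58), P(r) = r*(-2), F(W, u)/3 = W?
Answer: -3066715/1323 ≈ -2318.0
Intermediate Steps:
F(W, u) = 3*W
P(r) = -2*r
J = -69 (J = -3*23 = -1*69 = -69)
H = -1/1323 (H = 1/(-2*(-176) - 1675) = 1/(352 - 1675) = 1/(-1323) = -1/1323 ≈ -0.00075586)
(-2249 + H) + J = (-2249 - 1/1323) - 69 = -2975428/1323 - 69 = -3066715/1323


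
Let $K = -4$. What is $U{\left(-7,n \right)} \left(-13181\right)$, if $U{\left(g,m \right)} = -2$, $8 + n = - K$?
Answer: $26362$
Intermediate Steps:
$n = -4$ ($n = -8 - -4 = -8 + 4 = -4$)
$U{\left(-7,n \right)} \left(-13181\right) = \left(-2\right) \left(-13181\right) = 26362$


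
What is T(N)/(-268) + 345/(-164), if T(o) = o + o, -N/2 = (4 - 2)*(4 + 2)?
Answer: -21147/10988 ≈ -1.9246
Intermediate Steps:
N = -24 (N = -2*(4 - 2)*(4 + 2) = -4*6 = -2*12 = -24)
T(o) = 2*o
T(N)/(-268) + 345/(-164) = (2*(-24))/(-268) + 345/(-164) = -48*(-1/268) + 345*(-1/164) = 12/67 - 345/164 = -21147/10988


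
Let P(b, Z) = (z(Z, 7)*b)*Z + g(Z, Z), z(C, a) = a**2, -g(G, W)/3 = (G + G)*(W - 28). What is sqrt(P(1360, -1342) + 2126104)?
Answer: 12*I*sqrt(682889) ≈ 9916.5*I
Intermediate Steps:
g(G, W) = -6*G*(-28 + W) (g(G, W) = -3*(G + G)*(W - 28) = -3*2*G*(-28 + W) = -6*G*(-28 + W))
P(b, Z) = 6*Z*(28 - Z) + 49*Z*b (P(b, Z) = (7**2*b)*Z + 6*Z*(28 - Z) = (49*b)*Z + 6*Z*(28 - Z) = 49*Z*b + 6*Z*(28 - Z) = 6*Z*(28 - Z) + 49*Z*b)
sqrt(P(1360, -1342) + 2126104) = sqrt(-1342*(168 - 6*(-1342) + 49*1360) + 2126104) = sqrt(-1342*(168 + 8052 + 66640) + 2126104) = sqrt(-1342*74860 + 2126104) = sqrt(-100462120 + 2126104) = sqrt(-98336016) = 12*I*sqrt(682889)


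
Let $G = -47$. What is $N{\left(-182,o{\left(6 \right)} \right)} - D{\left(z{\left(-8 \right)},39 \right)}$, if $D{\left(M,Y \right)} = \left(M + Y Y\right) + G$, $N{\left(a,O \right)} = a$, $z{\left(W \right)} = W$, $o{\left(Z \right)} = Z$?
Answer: $-1648$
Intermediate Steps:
$D{\left(M,Y \right)} = -47 + M + Y^{2}$ ($D{\left(M,Y \right)} = \left(M + Y Y\right) - 47 = \left(M + Y^{2}\right) - 47 = -47 + M + Y^{2}$)
$N{\left(-182,o{\left(6 \right)} \right)} - D{\left(z{\left(-8 \right)},39 \right)} = -182 - \left(-47 - 8 + 39^{2}\right) = -182 - \left(-47 - 8 + 1521\right) = -182 - 1466 = -1648$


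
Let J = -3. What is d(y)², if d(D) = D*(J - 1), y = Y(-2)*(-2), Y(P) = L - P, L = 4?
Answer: 2304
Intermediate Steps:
Y(P) = 4 - P
y = -12 (y = (4 - 1*(-2))*(-2) = (4 + 2)*(-2) = 6*(-2) = -12)
d(D) = -4*D (d(D) = D*(-3 - 1) = D*(-4) = -4*D)
d(y)² = (-4*(-12))² = 48² = 2304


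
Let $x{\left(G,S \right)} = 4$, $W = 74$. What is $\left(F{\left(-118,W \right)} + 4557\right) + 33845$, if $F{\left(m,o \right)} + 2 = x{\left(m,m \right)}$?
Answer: $38404$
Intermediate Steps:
$F{\left(m,o \right)} = 2$ ($F{\left(m,o \right)} = -2 + 4 = 2$)
$\left(F{\left(-118,W \right)} + 4557\right) + 33845 = \left(2 + 4557\right) + 33845 = 4559 + 33845 = 38404$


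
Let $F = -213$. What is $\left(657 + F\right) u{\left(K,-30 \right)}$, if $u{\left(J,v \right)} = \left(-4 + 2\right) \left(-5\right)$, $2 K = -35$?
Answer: $4440$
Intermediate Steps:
$K = - \frac{35}{2}$ ($K = \frac{1}{2} \left(-35\right) = - \frac{35}{2} \approx -17.5$)
$u{\left(J,v \right)} = 10$ ($u{\left(J,v \right)} = \left(-2\right) \left(-5\right) = 10$)
$\left(657 + F\right) u{\left(K,-30 \right)} = \left(657 - 213\right) 10 = 444 \cdot 10 = 4440$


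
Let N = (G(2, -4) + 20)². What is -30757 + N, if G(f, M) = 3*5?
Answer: -29532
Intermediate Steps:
G(f, M) = 15
N = 1225 (N = (15 + 20)² = 35² = 1225)
-30757 + N = -30757 + 1225 = -29532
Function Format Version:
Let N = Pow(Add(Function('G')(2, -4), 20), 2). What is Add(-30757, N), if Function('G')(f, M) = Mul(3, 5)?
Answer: -29532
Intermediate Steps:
Function('G')(f, M) = 15
N = 1225 (N = Pow(Add(15, 20), 2) = Pow(35, 2) = 1225)
Add(-30757, N) = Add(-30757, 1225) = -29532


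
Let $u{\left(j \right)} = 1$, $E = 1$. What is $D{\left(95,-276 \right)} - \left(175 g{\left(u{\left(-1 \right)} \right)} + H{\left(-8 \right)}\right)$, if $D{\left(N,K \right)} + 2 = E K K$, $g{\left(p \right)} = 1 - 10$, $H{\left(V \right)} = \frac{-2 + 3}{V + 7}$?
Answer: $77750$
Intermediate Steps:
$H{\left(V \right)} = \frac{1}{7 + V}$ ($H{\left(V \right)} = 1 \frac{1}{7 + V} = \frac{1}{7 + V}$)
$g{\left(p \right)} = -9$ ($g{\left(p \right)} = 1 - 10 = -9$)
$D{\left(N,K \right)} = -2 + K^{2}$ ($D{\left(N,K \right)} = -2 + 1 K K = -2 + K K = -2 + K^{2}$)
$D{\left(95,-276 \right)} - \left(175 g{\left(u{\left(-1 \right)} \right)} + H{\left(-8 \right)}\right) = \left(-2 + \left(-276\right)^{2}\right) - \left(175 \left(-9\right) + \frac{1}{7 - 8}\right) = \left(-2 + 76176\right) - \left(-1575 + \frac{1}{-1}\right) = 76174 - \left(-1575 - 1\right) = 76174 - -1576 = 76174 + 1576 = 77750$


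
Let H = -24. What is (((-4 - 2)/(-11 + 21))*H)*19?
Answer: 1368/5 ≈ 273.60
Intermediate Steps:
(((-4 - 2)/(-11 + 21))*H)*19 = (((-4 - 2)/(-11 + 21))*(-24))*19 = (-6/10*(-24))*19 = (-6*⅒*(-24))*19 = -⅗*(-24)*19 = (72/5)*19 = 1368/5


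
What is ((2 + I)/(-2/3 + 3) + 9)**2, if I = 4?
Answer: 6561/49 ≈ 133.90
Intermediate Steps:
((2 + I)/(-2/3 + 3) + 9)**2 = ((2 + 4)/(-2/3 + 3) + 9)**2 = (6/(-2*1/3 + 3) + 9)**2 = (6/(-2/3 + 3) + 9)**2 = (6/(7/3) + 9)**2 = (6*(3/7) + 9)**2 = (18/7 + 9)**2 = (81/7)**2 = 6561/49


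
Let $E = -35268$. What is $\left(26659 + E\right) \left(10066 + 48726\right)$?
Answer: $-506140328$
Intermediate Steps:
$\left(26659 + E\right) \left(10066 + 48726\right) = \left(26659 - 35268\right) \left(10066 + 48726\right) = \left(-8609\right) 58792 = -506140328$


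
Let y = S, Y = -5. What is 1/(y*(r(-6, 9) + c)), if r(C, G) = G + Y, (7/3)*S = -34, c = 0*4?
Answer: -7/408 ≈ -0.017157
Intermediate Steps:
c = 0
S = -102/7 (S = (3/7)*(-34) = -102/7 ≈ -14.571)
r(C, G) = -5 + G (r(C, G) = G - 5 = -5 + G)
y = -102/7 ≈ -14.571
1/(y*(r(-6, 9) + c)) = 1/(-102*((-5 + 9) + 0)/7) = 1/(-102*(4 + 0)/7) = 1/(-102/7*4) = 1/(-408/7) = -7/408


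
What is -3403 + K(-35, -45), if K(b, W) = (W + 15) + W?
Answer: -3478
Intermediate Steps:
K(b, W) = 15 + 2*W (K(b, W) = (15 + W) + W = 15 + 2*W)
-3403 + K(-35, -45) = -3403 + (15 + 2*(-45)) = -3403 + (15 - 90) = -3403 - 75 = -3478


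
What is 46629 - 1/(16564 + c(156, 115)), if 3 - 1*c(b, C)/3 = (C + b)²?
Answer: 9500658751/203750 ≈ 46629.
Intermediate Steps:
c(b, C) = 9 - 3*(C + b)²
46629 - 1/(16564 + c(156, 115)) = 46629 - 1/(16564 + (9 - 3*(115 + 156)²)) = 46629 - 1/(16564 + (9 - 3*271²)) = 46629 - 1/(16564 + (9 - 3*73441)) = 46629 - 1/(16564 + (9 - 220323)) = 46629 - 1/(16564 - 220314) = 46629 - 1/(-203750) = 46629 - 1*(-1/203750) = 46629 + 1/203750 = 9500658751/203750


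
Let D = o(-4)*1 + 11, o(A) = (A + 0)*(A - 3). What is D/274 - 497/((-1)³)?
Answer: 136217/274 ≈ 497.14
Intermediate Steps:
o(A) = A*(-3 + A)
D = 39 (D = -4*(-3 - 4)*1 + 11 = -4*(-7)*1 + 11 = 28*1 + 11 = 28 + 11 = 39)
D/274 - 497/((-1)³) = 39/274 - 497/((-1)³) = 39*(1/274) - 497/(-1) = 39/274 - 497*(-1) = 39/274 + 497 = 136217/274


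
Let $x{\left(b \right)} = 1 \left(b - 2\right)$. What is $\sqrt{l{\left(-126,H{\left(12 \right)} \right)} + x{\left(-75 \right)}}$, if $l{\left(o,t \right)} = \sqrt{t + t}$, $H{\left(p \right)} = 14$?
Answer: $\sqrt{-77 + 2 \sqrt{7}} \approx 8.4681 i$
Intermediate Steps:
$x{\left(b \right)} = -2 + b$ ($x{\left(b \right)} = 1 \left(-2 + b\right) = -2 + b$)
$l{\left(o,t \right)} = \sqrt{2} \sqrt{t}$ ($l{\left(o,t \right)} = \sqrt{2 t} = \sqrt{2} \sqrt{t}$)
$\sqrt{l{\left(-126,H{\left(12 \right)} \right)} + x{\left(-75 \right)}} = \sqrt{\sqrt{2} \sqrt{14} - 77} = \sqrt{2 \sqrt{7} - 77} = \sqrt{-77 + 2 \sqrt{7}}$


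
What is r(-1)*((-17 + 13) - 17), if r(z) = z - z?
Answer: 0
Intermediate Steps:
r(z) = 0
r(-1)*((-17 + 13) - 17) = 0*((-17 + 13) - 17) = 0*(-4 - 17) = 0*(-21) = 0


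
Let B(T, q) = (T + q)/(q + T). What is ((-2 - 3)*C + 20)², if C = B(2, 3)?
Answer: 225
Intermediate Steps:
B(T, q) = 1 (B(T, q) = (T + q)/(T + q) = 1)
C = 1
((-2 - 3)*C + 20)² = ((-2 - 3)*1 + 20)² = (-5*1 + 20)² = (-5 + 20)² = 15² = 225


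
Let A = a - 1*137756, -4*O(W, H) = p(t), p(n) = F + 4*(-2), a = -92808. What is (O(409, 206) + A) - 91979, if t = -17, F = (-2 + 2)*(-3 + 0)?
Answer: -322541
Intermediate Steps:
F = 0 (F = 0*(-3) = 0)
p(n) = -8 (p(n) = 0 + 4*(-2) = 0 - 8 = -8)
O(W, H) = 2 (O(W, H) = -¼*(-8) = 2)
A = -230564 (A = -92808 - 1*137756 = -92808 - 137756 = -230564)
(O(409, 206) + A) - 91979 = (2 - 230564) - 91979 = -230562 - 91979 = -322541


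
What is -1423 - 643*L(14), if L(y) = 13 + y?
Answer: -18784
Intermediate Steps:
-1423 - 643*L(14) = -1423 - 643*(13 + 14) = -1423 - 643*27 = -1423 - 17361 = -18784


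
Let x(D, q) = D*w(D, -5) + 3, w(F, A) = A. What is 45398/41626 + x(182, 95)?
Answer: -18854692/20813 ≈ -905.91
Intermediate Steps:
x(D, q) = 3 - 5*D (x(D, q) = D*(-5) + 3 = -5*D + 3 = 3 - 5*D)
45398/41626 + x(182, 95) = 45398/41626 + (3 - 5*182) = 45398*(1/41626) + (3 - 910) = 22699/20813 - 907 = -18854692/20813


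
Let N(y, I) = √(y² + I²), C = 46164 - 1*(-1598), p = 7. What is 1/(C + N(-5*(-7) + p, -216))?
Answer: 23881/1140580112 - 3*√1345/1140580112 ≈ 2.0841e-5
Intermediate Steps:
C = 47762 (C = 46164 + 1598 = 47762)
N(y, I) = √(I² + y²)
1/(C + N(-5*(-7) + p, -216)) = 1/(47762 + √((-216)² + (-5*(-7) + 7)²)) = 1/(47762 + √(46656 + (35 + 7)²)) = 1/(47762 + √(46656 + 42²)) = 1/(47762 + √(46656 + 1764)) = 1/(47762 + √48420) = 1/(47762 + 6*√1345)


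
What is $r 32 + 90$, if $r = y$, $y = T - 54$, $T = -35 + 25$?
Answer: $-1958$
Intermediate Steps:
$T = -10$
$y = -64$ ($y = -10 - 54 = -64$)
$r = -64$
$r 32 + 90 = \left(-64\right) 32 + 90 = -2048 + 90 = -1958$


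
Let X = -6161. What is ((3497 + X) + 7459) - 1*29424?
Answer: -24629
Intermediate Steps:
((3497 + X) + 7459) - 1*29424 = ((3497 - 6161) + 7459) - 1*29424 = (-2664 + 7459) - 29424 = 4795 - 29424 = -24629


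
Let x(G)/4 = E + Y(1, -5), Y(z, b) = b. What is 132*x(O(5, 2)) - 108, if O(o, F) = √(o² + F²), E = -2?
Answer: -3804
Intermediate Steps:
O(o, F) = √(F² + o²)
x(G) = -28 (x(G) = 4*(-2 - 5) = 4*(-7) = -28)
132*x(O(5, 2)) - 108 = 132*(-28) - 108 = -3696 - 108 = -3804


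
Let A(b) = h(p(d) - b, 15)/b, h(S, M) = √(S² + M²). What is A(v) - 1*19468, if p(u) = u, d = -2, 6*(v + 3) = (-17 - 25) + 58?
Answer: -19468 - 5*√82 ≈ -19513.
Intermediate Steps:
v = -⅓ (v = -3 + ((-17 - 25) + 58)/6 = -3 + (-42 + 58)/6 = -3 + (⅙)*16 = -3 + 8/3 = -⅓ ≈ -0.33333)
h(S, M) = √(M² + S²)
A(b) = √(225 + (-2 - b)²)/b (A(b) = √(15² + (-2 - b)²)/b = √(225 + (-2 - b)²)/b)
A(v) - 1*19468 = √(225 + (2 - ⅓)²)/(-⅓) - 1*19468 = -3*√(225 + (5/3)²) - 19468 = -3*√(225 + 25/9) - 19468 = -5*√82 - 19468 = -19468 - 5*√82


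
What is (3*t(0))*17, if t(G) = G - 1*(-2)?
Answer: 102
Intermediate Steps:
t(G) = 2 + G (t(G) = G + 2 = 2 + G)
(3*t(0))*17 = (3*(2 + 0))*17 = (3*2)*17 = 6*17 = 102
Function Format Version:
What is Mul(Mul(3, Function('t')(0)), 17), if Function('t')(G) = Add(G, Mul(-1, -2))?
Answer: 102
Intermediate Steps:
Function('t')(G) = Add(2, G) (Function('t')(G) = Add(G, 2) = Add(2, G))
Mul(Mul(3, Function('t')(0)), 17) = Mul(Mul(3, Add(2, 0)), 17) = Mul(Mul(3, 2), 17) = Mul(6, 17) = 102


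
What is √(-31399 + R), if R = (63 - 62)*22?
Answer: I*√31377 ≈ 177.14*I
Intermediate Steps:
R = 22 (R = 1*22 = 22)
√(-31399 + R) = √(-31399 + 22) = √(-31377) = I*√31377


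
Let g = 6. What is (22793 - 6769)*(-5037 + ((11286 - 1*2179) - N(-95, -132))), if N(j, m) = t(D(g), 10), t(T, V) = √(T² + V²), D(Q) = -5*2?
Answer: 65217680 - 160240*√2 ≈ 6.4991e+7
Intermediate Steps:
D(Q) = -10
N(j, m) = 10*√2 (N(j, m) = √((-10)² + 10²) = √(100 + 100) = √200 = 10*√2)
(22793 - 6769)*(-5037 + ((11286 - 1*2179) - N(-95, -132))) = (22793 - 6769)*(-5037 + ((11286 - 1*2179) - 10*√2)) = 16024*(-5037 + ((11286 - 2179) - 10*√2)) = 16024*(-5037 + (9107 - 10*√2)) = 16024*(4070 - 10*√2) = 65217680 - 160240*√2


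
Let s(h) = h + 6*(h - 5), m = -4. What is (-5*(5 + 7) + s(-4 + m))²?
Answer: 21316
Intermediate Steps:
s(h) = -30 + 7*h (s(h) = h + 6*(-5 + h) = h + (-30 + 6*h) = -30 + 7*h)
(-5*(5 + 7) + s(-4 + m))² = (-5*(5 + 7) + (-30 + 7*(-4 - 4)))² = (-5*12 + (-30 + 7*(-8)))² = (-60 + (-30 - 56))² = (-60 - 86)² = (-146)² = 21316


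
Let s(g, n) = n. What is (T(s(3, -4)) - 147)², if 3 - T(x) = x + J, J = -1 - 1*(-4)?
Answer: 20449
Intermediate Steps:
J = 3 (J = -1 + 4 = 3)
T(x) = -x (T(x) = 3 - (x + 3) = 3 - (3 + x) = 3 + (-3 - x) = -x)
(T(s(3, -4)) - 147)² = (-1*(-4) - 147)² = (4 - 147)² = (-143)² = 20449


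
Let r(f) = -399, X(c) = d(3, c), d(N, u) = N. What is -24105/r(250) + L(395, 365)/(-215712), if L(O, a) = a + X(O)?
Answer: 15474973/256158 ≈ 60.412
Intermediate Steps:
X(c) = 3
L(O, a) = 3 + a (L(O, a) = a + 3 = 3 + a)
-24105/r(250) + L(395, 365)/(-215712) = -24105/(-399) + (3 + 365)/(-215712) = -24105*(-1/399) + 368*(-1/215712) = 8035/133 - 23/13482 = 15474973/256158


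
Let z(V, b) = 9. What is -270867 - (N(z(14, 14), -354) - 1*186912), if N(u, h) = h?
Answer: -83601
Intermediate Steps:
-270867 - (N(z(14, 14), -354) - 1*186912) = -270867 - (-354 - 1*186912) = -270867 - (-354 - 186912) = -270867 - 1*(-187266) = -270867 + 187266 = -83601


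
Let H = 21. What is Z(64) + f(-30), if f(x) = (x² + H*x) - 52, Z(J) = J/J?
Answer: 219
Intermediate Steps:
Z(J) = 1
f(x) = -52 + x² + 21*x (f(x) = (x² + 21*x) - 52 = -52 + x² + 21*x)
Z(64) + f(-30) = 1 + (-52 + (-30)² + 21*(-30)) = 1 + (-52 + 900 - 630) = 1 + 218 = 219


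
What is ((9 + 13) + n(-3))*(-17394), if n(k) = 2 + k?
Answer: -365274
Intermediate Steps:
((9 + 13) + n(-3))*(-17394) = ((9 + 13) + (2 - 3))*(-17394) = (22 - 1)*(-17394) = 21*(-17394) = -365274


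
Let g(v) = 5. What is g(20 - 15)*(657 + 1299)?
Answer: 9780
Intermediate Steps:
g(20 - 15)*(657 + 1299) = 5*(657 + 1299) = 5*1956 = 9780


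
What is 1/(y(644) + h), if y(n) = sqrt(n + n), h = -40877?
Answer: -40877/1670927841 - 2*sqrt(322)/1670927841 ≈ -2.4485e-5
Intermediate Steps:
y(n) = sqrt(2)*sqrt(n) (y(n) = sqrt(2*n) = sqrt(2)*sqrt(n))
1/(y(644) + h) = 1/(sqrt(2)*sqrt(644) - 40877) = 1/(sqrt(2)*(2*sqrt(161)) - 40877) = 1/(2*sqrt(322) - 40877) = 1/(-40877 + 2*sqrt(322))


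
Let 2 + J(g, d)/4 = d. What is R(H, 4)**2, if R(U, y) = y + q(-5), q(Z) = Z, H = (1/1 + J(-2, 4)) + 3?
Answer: 1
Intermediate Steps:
J(g, d) = -8 + 4*d
H = 12 (H = (1/1 + (-8 + 4*4)) + 3 = (1 + (-8 + 16)) + 3 = (1 + 8) + 3 = 9 + 3 = 12)
R(U, y) = -5 + y (R(U, y) = y - 5 = -5 + y)
R(H, 4)**2 = (-5 + 4)**2 = (-1)**2 = 1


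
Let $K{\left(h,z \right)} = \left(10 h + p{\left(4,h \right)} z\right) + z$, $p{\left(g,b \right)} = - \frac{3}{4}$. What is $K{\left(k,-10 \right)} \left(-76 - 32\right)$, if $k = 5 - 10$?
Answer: $5670$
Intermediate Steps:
$p{\left(g,b \right)} = - \frac{3}{4}$ ($p{\left(g,b \right)} = \left(-3\right) \frac{1}{4} = - \frac{3}{4}$)
$k = -5$ ($k = 5 - 10 = -5$)
$K{\left(h,z \right)} = 10 h + \frac{z}{4}$ ($K{\left(h,z \right)} = \left(10 h - \frac{3 z}{4}\right) + z = 10 h + \frac{z}{4}$)
$K{\left(k,-10 \right)} \left(-76 - 32\right) = \left(10 \left(-5\right) + \frac{1}{4} \left(-10\right)\right) \left(-76 - 32\right) = \left(-50 - \frac{5}{2}\right) \left(-108\right) = \left(- \frac{105}{2}\right) \left(-108\right) = 5670$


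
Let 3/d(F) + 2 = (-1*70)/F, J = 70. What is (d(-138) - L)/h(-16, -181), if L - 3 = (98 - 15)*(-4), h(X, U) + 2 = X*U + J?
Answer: 8420/76323 ≈ 0.11032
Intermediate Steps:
h(X, U) = 68 + U*X (h(X, U) = -2 + (X*U + 70) = -2 + (U*X + 70) = -2 + (70 + U*X) = 68 + U*X)
L = -329 (L = 3 + (98 - 15)*(-4) = 3 + 83*(-4) = 3 - 332 = -329)
d(F) = 3/(-2 - 70/F) (d(F) = 3/(-2 + (-1*70)/F) = 3/(-2 - 70/F))
(d(-138) - L)/h(-16, -181) = (-3*(-138)/(70 + 2*(-138)) - 1*(-329))/(68 - 181*(-16)) = (-3*(-138)/(70 - 276) + 329)/(68 + 2896) = (-3*(-138)/(-206) + 329)/2964 = (-3*(-138)*(-1/206) + 329)*(1/2964) = (-207/103 + 329)*(1/2964) = (33680/103)*(1/2964) = 8420/76323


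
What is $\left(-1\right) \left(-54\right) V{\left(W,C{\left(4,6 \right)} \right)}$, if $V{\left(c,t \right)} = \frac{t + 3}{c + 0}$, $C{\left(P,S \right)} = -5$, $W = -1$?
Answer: $108$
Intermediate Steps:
$V{\left(c,t \right)} = \frac{3 + t}{c}$
$\left(-1\right) \left(-54\right) V{\left(W,C{\left(4,6 \right)} \right)} = \left(-1\right) \left(-54\right) \frac{3 - 5}{-1} = 54 \left(\left(-1\right) \left(-2\right)\right) = 54 \cdot 2 = 108$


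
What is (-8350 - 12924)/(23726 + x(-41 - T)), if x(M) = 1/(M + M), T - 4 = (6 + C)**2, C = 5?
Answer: -7062968/7877031 ≈ -0.89665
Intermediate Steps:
T = 125 (T = 4 + (6 + 5)**2 = 4 + 11**2 = 4 + 121 = 125)
x(M) = 1/(2*M)
(-8350 - 12924)/(23726 + x(-41 - T)) = (-8350 - 12924)/(23726 + 1/(2*(-41 - 1*125))) = -21274/(23726 + 1/(2*(-41 - 125))) = -21274/(23726 + (1/2)/(-166)) = -21274/(23726 + (1/2)*(-1/166)) = -21274/(23726 - 1/332) = -21274/7877031/332 = -21274*332/7877031 = -7062968/7877031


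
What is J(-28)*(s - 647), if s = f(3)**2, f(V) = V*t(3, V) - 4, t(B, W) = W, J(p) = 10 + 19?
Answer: -18038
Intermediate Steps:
J(p) = 29
f(V) = -4 + V**2 (f(V) = V*V - 4 = V**2 - 4 = -4 + V**2)
s = 25 (s = (-4 + 3**2)**2 = (-4 + 9)**2 = 5**2 = 25)
J(-28)*(s - 647) = 29*(25 - 647) = 29*(-622) = -18038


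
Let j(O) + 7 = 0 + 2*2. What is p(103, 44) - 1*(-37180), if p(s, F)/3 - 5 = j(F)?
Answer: 37186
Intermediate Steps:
j(O) = -3 (j(O) = -7 + (0 + 2*2) = -7 + (0 + 4) = -7 + 4 = -3)
p(s, F) = 6 (p(s, F) = 15 + 3*(-3) = 15 - 9 = 6)
p(103, 44) - 1*(-37180) = 6 - 1*(-37180) = 6 + 37180 = 37186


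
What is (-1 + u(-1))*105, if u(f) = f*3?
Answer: -420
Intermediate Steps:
u(f) = 3*f
(-1 + u(-1))*105 = (-1 + 3*(-1))*105 = (-1 - 3)*105 = -4*105 = -420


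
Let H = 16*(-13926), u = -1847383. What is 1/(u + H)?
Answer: -1/2070199 ≈ -4.8305e-7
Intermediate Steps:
H = -222816
1/(u + H) = 1/(-1847383 - 222816) = 1/(-2070199) = -1/2070199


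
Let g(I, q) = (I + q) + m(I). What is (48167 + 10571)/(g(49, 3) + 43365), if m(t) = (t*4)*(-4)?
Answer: 58738/42633 ≈ 1.3778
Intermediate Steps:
m(t) = -16*t (m(t) = (4*t)*(-4) = -16*t)
g(I, q) = q - 15*I (g(I, q) = (I + q) - 16*I = q - 15*I)
(48167 + 10571)/(g(49, 3) + 43365) = (48167 + 10571)/((3 - 15*49) + 43365) = 58738/((3 - 735) + 43365) = 58738/(-732 + 43365) = 58738/42633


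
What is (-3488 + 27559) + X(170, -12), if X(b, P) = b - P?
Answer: 24253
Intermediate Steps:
(-3488 + 27559) + X(170, -12) = (-3488 + 27559) + (170 - 1*(-12)) = 24071 + (170 + 12) = 24071 + 182 = 24253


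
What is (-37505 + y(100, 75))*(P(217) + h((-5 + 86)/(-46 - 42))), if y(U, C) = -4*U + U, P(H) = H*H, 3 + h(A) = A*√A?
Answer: -1780086230 + 27559845*I*√22/3872 ≈ -1.7801e+9 + 33385.0*I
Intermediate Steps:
h(A) = -3 + A^(3/2) (h(A) = -3 + A*√A = -3 + A^(3/2))
P(H) = H²
y(U, C) = -3*U
(-37505 + y(100, 75))*(P(217) + h((-5 + 86)/(-46 - 42))) = (-37505 - 3*100)*(217² + (-3 + ((-5 + 86)/(-46 - 42))^(3/2))) = (-37505 - 300)*(47089 + (-3 + (81/(-88))^(3/2))) = -37805*(47089 + (-3 + (81*(-1/88))^(3/2))) = -37805*(47089 + (-3 + (-81/88)^(3/2))) = -37805*(47089 + (-3 - 729*I*√22/3872)) = -37805*(47086 - 729*I*√22/3872) = -1780086230 + 27559845*I*√22/3872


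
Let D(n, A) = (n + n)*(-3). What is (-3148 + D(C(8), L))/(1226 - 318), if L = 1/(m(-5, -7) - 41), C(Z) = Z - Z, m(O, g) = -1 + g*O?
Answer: -787/227 ≈ -3.4670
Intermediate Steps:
m(O, g) = -1 + O*g
C(Z) = 0
L = -⅐ (L = 1/((-1 - 5*(-7)) - 41) = 1/((-1 + 35) - 41) = 1/(34 - 41) = 1/(-7) = -⅐ ≈ -0.14286)
D(n, A) = -6*n (D(n, A) = (2*n)*(-3) = -6*n)
(-3148 + D(C(8), L))/(1226 - 318) = (-3148 - 6*0)/(1226 - 318) = (-3148 + 0)/908 = -3148*1/908 = -787/227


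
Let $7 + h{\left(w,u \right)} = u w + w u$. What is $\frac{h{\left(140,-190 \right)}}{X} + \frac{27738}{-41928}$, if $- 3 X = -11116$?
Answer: $- \frac{10418043}{693559} \approx -15.021$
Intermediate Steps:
$X = \frac{11116}{3}$ ($X = \left(- \frac{1}{3}\right) \left(-11116\right) = \frac{11116}{3} \approx 3705.3$)
$h{\left(w,u \right)} = -7 + 2 u w$ ($h{\left(w,u \right)} = -7 + \left(u w + w u\right) = -7 + \left(u w + u w\right) = -7 + 2 u w$)
$\frac{h{\left(140,-190 \right)}}{X} + \frac{27738}{-41928} = \frac{-7 + 2 \left(-190\right) 140}{\frac{11116}{3}} + \frac{27738}{-41928} = \left(-7 - 53200\right) \frac{3}{11116} + 27738 \left(- \frac{1}{41928}\right) = \left(-53207\right) \frac{3}{11116} - \frac{4623}{6988} = - \frac{22803}{1588} - \frac{4623}{6988} = - \frac{10418043}{693559}$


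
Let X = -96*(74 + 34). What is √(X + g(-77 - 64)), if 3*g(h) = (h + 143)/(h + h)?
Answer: I*√206126255/141 ≈ 101.82*I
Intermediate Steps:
X = -10368 (X = -96*108 = -10368)
g(h) = (143 + h)/(6*h) (g(h) = ((h + 143)/(h + h))/3 = ((143 + h)/((2*h)))/3 = ((143 + h)*(1/(2*h)))/3 = ((143 + h)/(2*h))/3 = (143 + h)/(6*h))
√(X + g(-77 - 64)) = √(-10368 + (143 + (-77 - 64))/(6*(-77 - 64))) = √(-10368 + (⅙)*(143 - 141)/(-141)) = √(-10368 + (⅙)*(-1/141)*2) = √(-10368 - 1/423) = √(-4385665/423) = I*√206126255/141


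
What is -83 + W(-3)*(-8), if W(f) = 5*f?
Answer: 37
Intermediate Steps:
-83 + W(-3)*(-8) = -83 + (5*(-3))*(-8) = -83 - 15*(-8) = -83 + 120 = 37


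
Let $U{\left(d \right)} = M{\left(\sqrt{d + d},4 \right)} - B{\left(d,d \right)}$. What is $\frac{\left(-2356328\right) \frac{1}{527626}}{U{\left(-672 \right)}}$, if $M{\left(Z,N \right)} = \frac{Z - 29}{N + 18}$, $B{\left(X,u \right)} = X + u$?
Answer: $- \frac{69603572792}{20926459344295} + \frac{18850624 i \sqrt{21}}{20926459344295} \approx -0.0033261 + 4.128 \cdot 10^{-6} i$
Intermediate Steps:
$M{\left(Z,N \right)} = \frac{-29 + Z}{18 + N}$
$U{\left(d \right)} = - \frac{29}{22} - 2 d + \frac{\sqrt{2} \sqrt{d}}{22}$ ($U{\left(d \right)} = \frac{-29 + \sqrt{d + d}}{18 + 4} - \left(d + d\right) = \frac{-29 + \sqrt{2 d}}{22} - 2 d = \frac{-29 + \sqrt{2} \sqrt{d}}{22} - 2 d = \left(- \frac{29}{22} + \frac{\sqrt{2} \sqrt{d}}{22}\right) - 2 d = - \frac{29}{22} - 2 d + \frac{\sqrt{2} \sqrt{d}}{22}$)
$\frac{\left(-2356328\right) \frac{1}{527626}}{U{\left(-672 \right)}} = \frac{\left(-2356328\right) \frac{1}{527626}}{- \frac{29}{22} - -1344 + \frac{\sqrt{2} \sqrt{-672}}{22}} = \frac{\left(-2356328\right) \frac{1}{527626}}{- \frac{29}{22} + 1344 + \frac{\sqrt{2} \cdot 4 i \sqrt{42}}{22}} = - \frac{1178164}{263813 \left(- \frac{29}{22} + 1344 + \frac{4 i \sqrt{21}}{11}\right)} = - \frac{1178164}{263813 \left(\frac{29539}{22} + \frac{4 i \sqrt{21}}{11}\right)}$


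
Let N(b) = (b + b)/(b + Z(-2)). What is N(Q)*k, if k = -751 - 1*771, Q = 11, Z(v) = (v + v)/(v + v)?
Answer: -8371/3 ≈ -2790.3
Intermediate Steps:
Z(v) = 1 (Z(v) = (2*v)/((2*v)) = (2*v)*(1/(2*v)) = 1)
N(b) = 2*b/(1 + b) (N(b) = (b + b)/(b + 1) = (2*b)/(1 + b) = 2*b/(1 + b))
k = -1522 (k = -751 - 771 = -1522)
N(Q)*k = (2*11/(1 + 11))*(-1522) = (2*11/12)*(-1522) = (2*11*(1/12))*(-1522) = (11/6)*(-1522) = -8371/3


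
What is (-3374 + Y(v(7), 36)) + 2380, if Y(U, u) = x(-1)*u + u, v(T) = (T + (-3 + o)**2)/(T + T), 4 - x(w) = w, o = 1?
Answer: -778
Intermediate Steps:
x(w) = 4 - w
v(T) = (4 + T)/(2*T) (v(T) = (T + (-3 + 1)**2)/(T + T) = (T + (-2)**2)/((2*T)) = (T + 4)*(1/(2*T)) = (4 + T)*(1/(2*T)) = (4 + T)/(2*T))
Y(U, u) = 6*u (Y(U, u) = (4 - 1*(-1))*u + u = (4 + 1)*u + u = 5*u + u = 6*u)
(-3374 + Y(v(7), 36)) + 2380 = (-3374 + 6*36) + 2380 = (-3374 + 216) + 2380 = -3158 + 2380 = -778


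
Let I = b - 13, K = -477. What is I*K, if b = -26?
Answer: 18603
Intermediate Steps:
I = -39 (I = -26 - 13 = -39)
I*K = -39*(-477) = 18603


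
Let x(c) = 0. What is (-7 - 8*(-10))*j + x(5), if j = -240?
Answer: -17520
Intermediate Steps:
(-7 - 8*(-10))*j + x(5) = (-7 - 8*(-10))*(-240) + 0 = (-7 + 80)*(-240) + 0 = 73*(-240) + 0 = -17520 + 0 = -17520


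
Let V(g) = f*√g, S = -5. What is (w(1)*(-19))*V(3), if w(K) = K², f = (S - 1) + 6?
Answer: 0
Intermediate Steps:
f = 0 (f = (-5 - 1) + 6 = -6 + 6 = 0)
V(g) = 0 (V(g) = 0*√g = 0)
(w(1)*(-19))*V(3) = (1²*(-19))*0 = (1*(-19))*0 = -19*0 = 0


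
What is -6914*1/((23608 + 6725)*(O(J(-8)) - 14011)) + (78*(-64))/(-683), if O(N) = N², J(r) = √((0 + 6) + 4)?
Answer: 2120068848598/290064863439 ≈ 7.3089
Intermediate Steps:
J(r) = √10 (J(r) = √(6 + 4) = √10)
-6914*1/((23608 + 6725)*(O(J(-8)) - 14011)) + (78*(-64))/(-683) = -6914*1/((23608 + 6725)*((√10)² - 14011)) + (78*(-64))/(-683) = -6914*1/(30333*(10 - 14011)) - 4992*(-1/683) = -6914/((-14001*30333)) + 4992/683 = -6914/(-424692333) + 4992/683 = -6914*(-1/424692333) + 4992/683 = 6914/424692333 + 4992/683 = 2120068848598/290064863439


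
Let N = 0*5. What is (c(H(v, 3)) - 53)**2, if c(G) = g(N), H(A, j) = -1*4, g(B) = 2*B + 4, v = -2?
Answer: 2401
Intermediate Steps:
N = 0
g(B) = 4 + 2*B
H(A, j) = -4
c(G) = 4 (c(G) = 4 + 2*0 = 4 + 0 = 4)
(c(H(v, 3)) - 53)**2 = (4 - 53)**2 = (-49)**2 = 2401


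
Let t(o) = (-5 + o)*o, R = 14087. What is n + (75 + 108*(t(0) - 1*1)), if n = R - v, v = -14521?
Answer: 28575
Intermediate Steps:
t(o) = o*(-5 + o)
n = 28608 (n = 14087 - 1*(-14521) = 14087 + 14521 = 28608)
n + (75 + 108*(t(0) - 1*1)) = 28608 + (75 + 108*(0*(-5 + 0) - 1*1)) = 28608 + (75 + 108*(0*(-5) - 1)) = 28608 + (75 + 108*(0 - 1)) = 28608 + (75 + 108*(-1)) = 28608 + (75 - 108) = 28608 - 33 = 28575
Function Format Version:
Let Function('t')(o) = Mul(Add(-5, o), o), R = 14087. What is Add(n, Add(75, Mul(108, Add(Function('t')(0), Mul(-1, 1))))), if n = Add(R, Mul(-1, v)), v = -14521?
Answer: 28575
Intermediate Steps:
Function('t')(o) = Mul(o, Add(-5, o))
n = 28608 (n = Add(14087, Mul(-1, -14521)) = Add(14087, 14521) = 28608)
Add(n, Add(75, Mul(108, Add(Function('t')(0), Mul(-1, 1))))) = Add(28608, Add(75, Mul(108, Add(Mul(0, Add(-5, 0)), Mul(-1, 1))))) = Add(28608, Add(75, Mul(108, Add(Mul(0, -5), -1)))) = Add(28608, Add(75, Mul(108, Add(0, -1)))) = Add(28608, Add(75, Mul(108, -1))) = Add(28608, Add(75, -108)) = Add(28608, -33) = 28575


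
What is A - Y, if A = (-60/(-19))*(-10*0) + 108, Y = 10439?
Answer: -10331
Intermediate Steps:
A = 108 (A = -60*(-1/19)*0 + 108 = (60/19)*0 + 108 = 0 + 108 = 108)
A - Y = 108 - 1*10439 = 108 - 10439 = -10331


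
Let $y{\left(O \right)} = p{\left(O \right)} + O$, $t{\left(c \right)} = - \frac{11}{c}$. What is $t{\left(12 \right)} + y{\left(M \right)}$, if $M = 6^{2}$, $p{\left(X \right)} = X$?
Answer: $\frac{853}{12} \approx 71.083$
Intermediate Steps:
$M = 36$
$y{\left(O \right)} = 2 O$ ($y{\left(O \right)} = O + O = 2 O$)
$t{\left(12 \right)} + y{\left(M \right)} = - \frac{11}{12} + 2 \cdot 36 = \left(-11\right) \frac{1}{12} + 72 = - \frac{11}{12} + 72 = \frac{853}{12}$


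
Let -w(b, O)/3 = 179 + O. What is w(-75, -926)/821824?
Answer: 2241/821824 ≈ 0.0027269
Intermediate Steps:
w(b, O) = -537 - 3*O (w(b, O) = -3*(179 + O) = -537 - 3*O)
w(-75, -926)/821824 = (-537 - 3*(-926))/821824 = (-537 + 2778)*(1/821824) = 2241*(1/821824) = 2241/821824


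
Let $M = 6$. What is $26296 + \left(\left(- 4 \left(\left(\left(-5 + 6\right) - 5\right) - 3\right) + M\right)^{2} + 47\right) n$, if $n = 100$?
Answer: $146596$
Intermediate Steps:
$26296 + \left(\left(- 4 \left(\left(\left(-5 + 6\right) - 5\right) - 3\right) + M\right)^{2} + 47\right) n = 26296 + \left(\left(- 4 \left(\left(\left(-5 + 6\right) - 5\right) - 3\right) + 6\right)^{2} + 47\right) 100 = 26296 + \left(\left(- 4 \left(\left(1 - 5\right) - 3\right) + 6\right)^{2} + 47\right) 100 = 26296 + \left(\left(- 4 \left(-4 - 3\right) + 6\right)^{2} + 47\right) 100 = 26296 + \left(\left(\left(-4\right) \left(-7\right) + 6\right)^{2} + 47\right) 100 = 26296 + \left(\left(28 + 6\right)^{2} + 47\right) 100 = 26296 + \left(34^{2} + 47\right) 100 = 26296 + \left(1156 + 47\right) 100 = 26296 + 1203 \cdot 100 = 26296 + 120300 = 146596$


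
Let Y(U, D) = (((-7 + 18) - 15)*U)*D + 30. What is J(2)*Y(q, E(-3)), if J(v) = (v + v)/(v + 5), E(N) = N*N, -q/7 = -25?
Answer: -25080/7 ≈ -3582.9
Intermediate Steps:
q = 175 (q = -7*(-25) = 175)
E(N) = N²
J(v) = 2*v/(5 + v) (J(v) = (2*v)/(5 + v) = 2*v/(5 + v))
Y(U, D) = 30 - 4*D*U (Y(U, D) = ((11 - 15)*U)*D + 30 = (-4*U)*D + 30 = -4*D*U + 30 = 30 - 4*D*U)
J(2)*Y(q, E(-3)) = (2*2/(5 + 2))*(30 - 4*(-3)²*175) = (2*2/7)*(30 - 4*9*175) = (2*2*(⅐))*(30 - 6300) = (4/7)*(-6270) = -25080/7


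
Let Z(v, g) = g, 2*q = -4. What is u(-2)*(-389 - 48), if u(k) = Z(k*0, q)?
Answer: 874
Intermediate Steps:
q = -2 (q = (½)*(-4) = -2)
u(k) = -2
u(-2)*(-389 - 48) = -2*(-389 - 48) = -2*(-437) = 874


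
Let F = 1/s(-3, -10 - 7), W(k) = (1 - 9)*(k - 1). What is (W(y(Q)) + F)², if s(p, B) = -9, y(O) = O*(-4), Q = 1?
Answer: 128881/81 ≈ 1591.1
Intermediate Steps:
y(O) = -4*O
W(k) = 8 - 8*k (W(k) = -8*(-1 + k) = 8 - 8*k)
F = -⅑ (F = 1/(-9) = -⅑ ≈ -0.11111)
(W(y(Q)) + F)² = ((8 - (-32)) - ⅑)² = ((8 - 8*(-4)) - ⅑)² = ((8 + 32) - ⅑)² = (40 - ⅑)² = (359/9)² = 128881/81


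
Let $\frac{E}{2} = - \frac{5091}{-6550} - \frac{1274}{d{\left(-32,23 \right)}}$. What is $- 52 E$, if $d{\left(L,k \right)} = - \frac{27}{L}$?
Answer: $\frac{13878433036}{88425} \approx 1.5695 \cdot 10^{5}$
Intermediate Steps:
$E = - \frac{266892943}{88425}$ ($E = 2 \left(- \frac{5091}{-6550} - \frac{1274}{\left(-27\right) \frac{1}{-32}}\right) = 2 \left(\left(-5091\right) \left(- \frac{1}{6550}\right) - \frac{1274}{\left(-27\right) \left(- \frac{1}{32}\right)}\right) = 2 \left(\frac{5091}{6550} - \frac{1274}{\frac{27}{32}}\right) = 2 \left(\frac{5091}{6550} - \frac{40768}{27}\right) = 2 \left(- \frac{266892943}{176850}\right) = - \frac{266892943}{88425} \approx -3018.3$)
$- 52 E = \left(-52\right) \left(- \frac{266892943}{88425}\right) = \frac{13878433036}{88425}$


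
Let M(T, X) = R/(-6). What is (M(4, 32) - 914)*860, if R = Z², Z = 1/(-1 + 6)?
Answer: -11790686/15 ≈ -7.8605e+5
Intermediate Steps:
Z = ⅕ (Z = 1/5 = ⅕ ≈ 0.20000)
R = 1/25 (R = (⅕)² = 1/25 ≈ 0.040000)
M(T, X) = -1/150 (M(T, X) = (1/25)/(-6) = (1/25)*(-⅙) = -1/150)
(M(4, 32) - 914)*860 = (-1/150 - 914)*860 = -137101/150*860 = -11790686/15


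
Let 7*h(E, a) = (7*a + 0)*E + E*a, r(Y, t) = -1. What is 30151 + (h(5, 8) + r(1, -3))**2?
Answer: 1575368/49 ≈ 32150.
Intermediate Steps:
h(E, a) = 8*E*a/7 (h(E, a) = ((7*a + 0)*E + E*a)/7 = ((7*a)*E + E*a)/7 = (7*E*a + E*a)/7 = (8*E*a)/7 = 8*E*a/7)
30151 + (h(5, 8) + r(1, -3))**2 = 30151 + ((8/7)*5*8 - 1)**2 = 30151 + (320/7 - 1)**2 = 30151 + (313/7)**2 = 30151 + 97969/49 = 1575368/49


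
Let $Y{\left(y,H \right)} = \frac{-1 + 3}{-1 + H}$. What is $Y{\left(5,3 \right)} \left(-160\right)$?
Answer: $-160$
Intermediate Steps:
$Y{\left(y,H \right)} = \frac{2}{-1 + H}$
$Y{\left(5,3 \right)} \left(-160\right) = \frac{2}{-1 + 3} \left(-160\right) = \frac{2}{2} \left(-160\right) = 2 \cdot \frac{1}{2} \left(-160\right) = 1 \left(-160\right) = -160$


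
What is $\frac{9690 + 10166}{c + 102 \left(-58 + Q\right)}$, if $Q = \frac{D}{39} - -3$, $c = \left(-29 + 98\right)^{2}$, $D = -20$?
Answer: $- \frac{258128}{11717} \approx -22.03$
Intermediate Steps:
$c = 4761$ ($c = 69^{2} = 4761$)
$Q = \frac{97}{39}$ ($Q = - \frac{20}{39} - -3 = \left(-20\right) \frac{1}{39} + 3 = - \frac{20}{39} + 3 = \frac{97}{39} \approx 2.4872$)
$\frac{9690 + 10166}{c + 102 \left(-58 + Q\right)} = \frac{9690 + 10166}{4761 + 102 \left(-58 + \frac{97}{39}\right)} = \frac{19856}{4761 + 102 \left(- \frac{2165}{39}\right)} = \frac{19856}{4761 - \frac{73610}{13}} = \frac{19856}{- \frac{11717}{13}} = 19856 \left(- \frac{13}{11717}\right) = - \frac{258128}{11717}$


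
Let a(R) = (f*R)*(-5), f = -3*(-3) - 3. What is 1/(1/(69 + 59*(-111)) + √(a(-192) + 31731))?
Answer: 6480/1574262086399 + 41990400*√37491/1574262086399 ≈ 0.0051646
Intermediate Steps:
f = 6 (f = 9 - 3 = 6)
a(R) = -30*R (a(R) = (6*R)*(-5) = -30*R)
1/(1/(69 + 59*(-111)) + √(a(-192) + 31731)) = 1/(1/(69 + 59*(-111)) + √(-30*(-192) + 31731)) = 1/(1/(69 - 6549) + √(5760 + 31731)) = 1/(1/(-6480) + √37491) = 1/(-1/6480 + √37491)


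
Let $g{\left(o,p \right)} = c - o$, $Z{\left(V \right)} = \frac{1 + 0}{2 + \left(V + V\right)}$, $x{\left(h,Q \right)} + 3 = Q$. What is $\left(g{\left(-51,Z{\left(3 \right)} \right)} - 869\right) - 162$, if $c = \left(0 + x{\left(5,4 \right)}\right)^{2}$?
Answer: $-979$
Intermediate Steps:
$x{\left(h,Q \right)} = -3 + Q$
$Z{\left(V \right)} = \frac{1}{2 + 2 V}$ ($Z{\left(V \right)} = 1 \frac{1}{2 + 2 V} = \frac{1}{2 + 2 V}$)
$c = 1$ ($c = \left(0 + \left(-3 + 4\right)\right)^{2} = \left(0 + 1\right)^{2} = 1^{2} = 1$)
$g{\left(o,p \right)} = 1 - o$
$\left(g{\left(-51,Z{\left(3 \right)} \right)} - 869\right) - 162 = \left(\left(1 - -51\right) - 869\right) - 162 = \left(\left(1 + 51\right) - 869\right) - 162 = \left(52 - 869\right) - 162 = -817 - 162 = -979$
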